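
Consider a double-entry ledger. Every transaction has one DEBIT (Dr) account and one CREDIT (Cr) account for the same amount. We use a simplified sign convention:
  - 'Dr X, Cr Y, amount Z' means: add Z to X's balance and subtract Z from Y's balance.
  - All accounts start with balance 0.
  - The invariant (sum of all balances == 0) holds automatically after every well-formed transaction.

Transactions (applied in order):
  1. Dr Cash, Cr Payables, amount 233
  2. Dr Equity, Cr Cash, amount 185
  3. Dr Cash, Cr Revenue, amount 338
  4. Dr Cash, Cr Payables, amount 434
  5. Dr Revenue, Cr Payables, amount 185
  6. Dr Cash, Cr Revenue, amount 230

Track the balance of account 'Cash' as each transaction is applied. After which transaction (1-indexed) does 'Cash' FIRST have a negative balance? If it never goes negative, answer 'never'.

After txn 1: Cash=233
After txn 2: Cash=48
After txn 3: Cash=386
After txn 4: Cash=820
After txn 5: Cash=820
After txn 6: Cash=1050

Answer: never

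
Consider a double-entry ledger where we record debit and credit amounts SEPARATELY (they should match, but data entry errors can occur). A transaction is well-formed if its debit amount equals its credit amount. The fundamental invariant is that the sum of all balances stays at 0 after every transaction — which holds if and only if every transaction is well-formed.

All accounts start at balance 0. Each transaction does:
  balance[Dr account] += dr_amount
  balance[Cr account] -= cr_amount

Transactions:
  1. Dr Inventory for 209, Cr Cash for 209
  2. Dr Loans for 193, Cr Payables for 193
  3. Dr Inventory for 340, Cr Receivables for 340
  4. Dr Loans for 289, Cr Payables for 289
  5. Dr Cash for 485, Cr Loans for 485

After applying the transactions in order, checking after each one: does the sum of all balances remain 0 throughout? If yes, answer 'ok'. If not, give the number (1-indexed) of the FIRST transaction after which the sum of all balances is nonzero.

After txn 1: dr=209 cr=209 sum_balances=0
After txn 2: dr=193 cr=193 sum_balances=0
After txn 3: dr=340 cr=340 sum_balances=0
After txn 4: dr=289 cr=289 sum_balances=0
After txn 5: dr=485 cr=485 sum_balances=0

Answer: ok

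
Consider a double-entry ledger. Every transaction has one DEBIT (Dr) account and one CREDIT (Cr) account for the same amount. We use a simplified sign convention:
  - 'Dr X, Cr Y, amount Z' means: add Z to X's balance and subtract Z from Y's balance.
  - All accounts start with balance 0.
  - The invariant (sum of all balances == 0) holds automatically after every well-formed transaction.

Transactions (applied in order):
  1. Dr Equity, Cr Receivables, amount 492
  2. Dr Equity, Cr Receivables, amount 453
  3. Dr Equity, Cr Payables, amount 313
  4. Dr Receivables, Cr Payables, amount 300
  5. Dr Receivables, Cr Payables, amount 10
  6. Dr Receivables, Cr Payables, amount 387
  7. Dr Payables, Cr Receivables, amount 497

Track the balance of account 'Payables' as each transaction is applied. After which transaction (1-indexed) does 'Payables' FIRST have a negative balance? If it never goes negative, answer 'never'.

Answer: 3

Derivation:
After txn 1: Payables=0
After txn 2: Payables=0
After txn 3: Payables=-313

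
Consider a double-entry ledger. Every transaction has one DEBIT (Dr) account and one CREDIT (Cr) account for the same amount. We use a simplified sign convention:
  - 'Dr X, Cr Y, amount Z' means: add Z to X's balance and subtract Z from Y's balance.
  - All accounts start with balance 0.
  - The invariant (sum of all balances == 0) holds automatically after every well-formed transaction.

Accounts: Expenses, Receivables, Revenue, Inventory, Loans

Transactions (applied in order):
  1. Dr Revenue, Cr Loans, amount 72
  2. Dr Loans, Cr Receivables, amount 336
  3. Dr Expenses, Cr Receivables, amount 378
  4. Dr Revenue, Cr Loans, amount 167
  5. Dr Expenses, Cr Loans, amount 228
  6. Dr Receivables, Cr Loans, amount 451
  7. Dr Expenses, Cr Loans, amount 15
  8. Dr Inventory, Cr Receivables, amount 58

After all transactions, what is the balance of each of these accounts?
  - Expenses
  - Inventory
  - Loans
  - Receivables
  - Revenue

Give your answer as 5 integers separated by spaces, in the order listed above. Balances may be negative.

After txn 1 (Dr Revenue, Cr Loans, amount 72): Loans=-72 Revenue=72
After txn 2 (Dr Loans, Cr Receivables, amount 336): Loans=264 Receivables=-336 Revenue=72
After txn 3 (Dr Expenses, Cr Receivables, amount 378): Expenses=378 Loans=264 Receivables=-714 Revenue=72
After txn 4 (Dr Revenue, Cr Loans, amount 167): Expenses=378 Loans=97 Receivables=-714 Revenue=239
After txn 5 (Dr Expenses, Cr Loans, amount 228): Expenses=606 Loans=-131 Receivables=-714 Revenue=239
After txn 6 (Dr Receivables, Cr Loans, amount 451): Expenses=606 Loans=-582 Receivables=-263 Revenue=239
After txn 7 (Dr Expenses, Cr Loans, amount 15): Expenses=621 Loans=-597 Receivables=-263 Revenue=239
After txn 8 (Dr Inventory, Cr Receivables, amount 58): Expenses=621 Inventory=58 Loans=-597 Receivables=-321 Revenue=239

Answer: 621 58 -597 -321 239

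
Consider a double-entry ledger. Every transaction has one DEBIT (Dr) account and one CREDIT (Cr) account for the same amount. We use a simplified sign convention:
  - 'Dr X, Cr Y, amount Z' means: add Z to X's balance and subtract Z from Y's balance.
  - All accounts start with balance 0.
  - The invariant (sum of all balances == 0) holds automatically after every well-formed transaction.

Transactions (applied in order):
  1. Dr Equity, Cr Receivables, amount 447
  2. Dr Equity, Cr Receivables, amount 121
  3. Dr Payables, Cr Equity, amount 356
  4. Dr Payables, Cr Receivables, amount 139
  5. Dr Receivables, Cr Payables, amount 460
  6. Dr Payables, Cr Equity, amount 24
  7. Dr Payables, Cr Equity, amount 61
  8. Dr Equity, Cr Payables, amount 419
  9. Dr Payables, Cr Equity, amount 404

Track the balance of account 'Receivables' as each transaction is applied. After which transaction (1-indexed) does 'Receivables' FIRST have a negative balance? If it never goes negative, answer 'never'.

Answer: 1

Derivation:
After txn 1: Receivables=-447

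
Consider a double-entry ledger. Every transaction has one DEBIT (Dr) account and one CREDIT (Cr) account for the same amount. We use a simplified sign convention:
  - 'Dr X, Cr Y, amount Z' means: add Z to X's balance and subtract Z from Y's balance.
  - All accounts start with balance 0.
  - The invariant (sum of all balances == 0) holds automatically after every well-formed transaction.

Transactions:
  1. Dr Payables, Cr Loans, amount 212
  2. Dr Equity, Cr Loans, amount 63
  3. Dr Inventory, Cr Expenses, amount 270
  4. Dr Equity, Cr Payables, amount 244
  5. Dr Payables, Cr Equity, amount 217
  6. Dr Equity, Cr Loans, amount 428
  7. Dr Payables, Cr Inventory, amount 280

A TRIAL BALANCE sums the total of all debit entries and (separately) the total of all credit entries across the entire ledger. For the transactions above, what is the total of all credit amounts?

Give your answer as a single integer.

Answer: 1714

Derivation:
Txn 1: credit+=212
Txn 2: credit+=63
Txn 3: credit+=270
Txn 4: credit+=244
Txn 5: credit+=217
Txn 6: credit+=428
Txn 7: credit+=280
Total credits = 1714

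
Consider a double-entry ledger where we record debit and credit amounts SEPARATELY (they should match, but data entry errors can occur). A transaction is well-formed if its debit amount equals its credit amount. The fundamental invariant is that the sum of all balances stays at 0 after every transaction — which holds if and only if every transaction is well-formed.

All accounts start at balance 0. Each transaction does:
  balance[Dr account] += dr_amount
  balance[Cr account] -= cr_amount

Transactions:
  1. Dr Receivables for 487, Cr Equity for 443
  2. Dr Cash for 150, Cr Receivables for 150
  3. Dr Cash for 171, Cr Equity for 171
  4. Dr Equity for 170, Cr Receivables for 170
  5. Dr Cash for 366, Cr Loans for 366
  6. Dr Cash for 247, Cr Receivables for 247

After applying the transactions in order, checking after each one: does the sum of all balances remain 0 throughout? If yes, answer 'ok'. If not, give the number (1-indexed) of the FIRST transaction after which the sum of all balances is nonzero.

After txn 1: dr=487 cr=443 sum_balances=44
After txn 2: dr=150 cr=150 sum_balances=44
After txn 3: dr=171 cr=171 sum_balances=44
After txn 4: dr=170 cr=170 sum_balances=44
After txn 5: dr=366 cr=366 sum_balances=44
After txn 6: dr=247 cr=247 sum_balances=44

Answer: 1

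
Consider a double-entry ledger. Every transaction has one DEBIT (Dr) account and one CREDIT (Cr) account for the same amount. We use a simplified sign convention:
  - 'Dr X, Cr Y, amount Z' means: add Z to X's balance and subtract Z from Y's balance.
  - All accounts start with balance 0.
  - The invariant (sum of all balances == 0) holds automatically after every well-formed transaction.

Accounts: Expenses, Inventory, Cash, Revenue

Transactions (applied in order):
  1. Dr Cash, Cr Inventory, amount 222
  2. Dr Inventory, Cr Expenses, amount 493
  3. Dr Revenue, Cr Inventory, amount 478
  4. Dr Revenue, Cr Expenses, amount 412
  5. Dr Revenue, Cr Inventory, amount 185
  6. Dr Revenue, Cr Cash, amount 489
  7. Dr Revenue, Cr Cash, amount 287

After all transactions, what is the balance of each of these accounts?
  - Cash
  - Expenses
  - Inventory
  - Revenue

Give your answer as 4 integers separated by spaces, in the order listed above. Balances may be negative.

Answer: -554 -905 -392 1851

Derivation:
After txn 1 (Dr Cash, Cr Inventory, amount 222): Cash=222 Inventory=-222
After txn 2 (Dr Inventory, Cr Expenses, amount 493): Cash=222 Expenses=-493 Inventory=271
After txn 3 (Dr Revenue, Cr Inventory, amount 478): Cash=222 Expenses=-493 Inventory=-207 Revenue=478
After txn 4 (Dr Revenue, Cr Expenses, amount 412): Cash=222 Expenses=-905 Inventory=-207 Revenue=890
After txn 5 (Dr Revenue, Cr Inventory, amount 185): Cash=222 Expenses=-905 Inventory=-392 Revenue=1075
After txn 6 (Dr Revenue, Cr Cash, amount 489): Cash=-267 Expenses=-905 Inventory=-392 Revenue=1564
After txn 7 (Dr Revenue, Cr Cash, amount 287): Cash=-554 Expenses=-905 Inventory=-392 Revenue=1851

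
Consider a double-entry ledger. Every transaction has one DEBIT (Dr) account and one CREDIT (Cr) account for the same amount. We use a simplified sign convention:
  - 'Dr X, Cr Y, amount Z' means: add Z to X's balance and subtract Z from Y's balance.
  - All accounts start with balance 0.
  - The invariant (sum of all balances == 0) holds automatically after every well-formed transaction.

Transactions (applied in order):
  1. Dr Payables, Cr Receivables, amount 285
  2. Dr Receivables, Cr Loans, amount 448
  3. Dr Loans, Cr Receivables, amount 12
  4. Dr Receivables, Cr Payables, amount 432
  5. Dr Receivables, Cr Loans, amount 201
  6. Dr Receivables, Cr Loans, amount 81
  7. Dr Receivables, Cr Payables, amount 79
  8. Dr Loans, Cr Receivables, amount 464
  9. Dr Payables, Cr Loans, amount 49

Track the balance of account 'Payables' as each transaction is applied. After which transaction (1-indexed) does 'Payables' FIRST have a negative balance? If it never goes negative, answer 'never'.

Answer: 4

Derivation:
After txn 1: Payables=285
After txn 2: Payables=285
After txn 3: Payables=285
After txn 4: Payables=-147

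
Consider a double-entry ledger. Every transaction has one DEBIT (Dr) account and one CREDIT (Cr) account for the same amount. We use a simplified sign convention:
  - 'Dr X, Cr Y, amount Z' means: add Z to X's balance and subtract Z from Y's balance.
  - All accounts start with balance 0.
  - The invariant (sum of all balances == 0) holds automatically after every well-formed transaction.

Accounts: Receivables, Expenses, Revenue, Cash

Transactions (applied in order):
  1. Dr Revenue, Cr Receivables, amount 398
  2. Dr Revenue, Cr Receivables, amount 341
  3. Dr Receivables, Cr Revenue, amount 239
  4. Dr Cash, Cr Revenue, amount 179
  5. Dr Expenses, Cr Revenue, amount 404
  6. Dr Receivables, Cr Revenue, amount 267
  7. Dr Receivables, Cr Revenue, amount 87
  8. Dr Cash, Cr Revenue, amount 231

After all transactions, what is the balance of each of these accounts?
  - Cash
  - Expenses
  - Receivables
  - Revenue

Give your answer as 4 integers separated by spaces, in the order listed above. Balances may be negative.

After txn 1 (Dr Revenue, Cr Receivables, amount 398): Receivables=-398 Revenue=398
After txn 2 (Dr Revenue, Cr Receivables, amount 341): Receivables=-739 Revenue=739
After txn 3 (Dr Receivables, Cr Revenue, amount 239): Receivables=-500 Revenue=500
After txn 4 (Dr Cash, Cr Revenue, amount 179): Cash=179 Receivables=-500 Revenue=321
After txn 5 (Dr Expenses, Cr Revenue, amount 404): Cash=179 Expenses=404 Receivables=-500 Revenue=-83
After txn 6 (Dr Receivables, Cr Revenue, amount 267): Cash=179 Expenses=404 Receivables=-233 Revenue=-350
After txn 7 (Dr Receivables, Cr Revenue, amount 87): Cash=179 Expenses=404 Receivables=-146 Revenue=-437
After txn 8 (Dr Cash, Cr Revenue, amount 231): Cash=410 Expenses=404 Receivables=-146 Revenue=-668

Answer: 410 404 -146 -668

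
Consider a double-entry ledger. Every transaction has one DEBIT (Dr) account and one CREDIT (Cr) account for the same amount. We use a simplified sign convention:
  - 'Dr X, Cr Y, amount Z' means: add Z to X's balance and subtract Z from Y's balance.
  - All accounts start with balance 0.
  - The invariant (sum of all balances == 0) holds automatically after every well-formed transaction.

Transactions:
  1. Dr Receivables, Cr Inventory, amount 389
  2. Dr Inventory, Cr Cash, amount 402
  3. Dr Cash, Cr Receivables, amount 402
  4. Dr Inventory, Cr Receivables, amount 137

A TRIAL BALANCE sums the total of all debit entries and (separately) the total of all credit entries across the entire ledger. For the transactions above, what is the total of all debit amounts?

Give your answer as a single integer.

Txn 1: debit+=389
Txn 2: debit+=402
Txn 3: debit+=402
Txn 4: debit+=137
Total debits = 1330

Answer: 1330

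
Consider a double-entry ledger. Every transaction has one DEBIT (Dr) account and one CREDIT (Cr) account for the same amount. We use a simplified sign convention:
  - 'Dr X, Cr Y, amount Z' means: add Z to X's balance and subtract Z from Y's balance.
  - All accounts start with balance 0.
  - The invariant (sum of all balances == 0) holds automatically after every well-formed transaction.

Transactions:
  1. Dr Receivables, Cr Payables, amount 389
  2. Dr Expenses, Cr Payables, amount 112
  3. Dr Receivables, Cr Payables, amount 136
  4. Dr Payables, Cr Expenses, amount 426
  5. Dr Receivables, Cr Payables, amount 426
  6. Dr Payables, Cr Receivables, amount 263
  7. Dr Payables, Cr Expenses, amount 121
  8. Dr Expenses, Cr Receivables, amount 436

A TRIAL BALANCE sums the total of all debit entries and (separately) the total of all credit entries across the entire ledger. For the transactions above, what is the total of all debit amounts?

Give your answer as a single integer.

Txn 1: debit+=389
Txn 2: debit+=112
Txn 3: debit+=136
Txn 4: debit+=426
Txn 5: debit+=426
Txn 6: debit+=263
Txn 7: debit+=121
Txn 8: debit+=436
Total debits = 2309

Answer: 2309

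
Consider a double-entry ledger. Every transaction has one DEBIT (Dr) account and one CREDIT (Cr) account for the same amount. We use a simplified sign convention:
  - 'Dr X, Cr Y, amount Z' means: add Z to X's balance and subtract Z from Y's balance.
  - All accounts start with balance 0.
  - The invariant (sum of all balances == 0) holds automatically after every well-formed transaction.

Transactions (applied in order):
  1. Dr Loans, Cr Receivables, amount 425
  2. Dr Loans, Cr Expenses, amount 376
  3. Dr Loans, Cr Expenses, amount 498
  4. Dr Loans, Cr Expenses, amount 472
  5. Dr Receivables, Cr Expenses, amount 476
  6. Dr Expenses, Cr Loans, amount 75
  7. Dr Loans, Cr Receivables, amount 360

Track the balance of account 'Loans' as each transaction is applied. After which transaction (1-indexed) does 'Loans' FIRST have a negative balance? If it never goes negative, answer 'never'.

Answer: never

Derivation:
After txn 1: Loans=425
After txn 2: Loans=801
After txn 3: Loans=1299
After txn 4: Loans=1771
After txn 5: Loans=1771
After txn 6: Loans=1696
After txn 7: Loans=2056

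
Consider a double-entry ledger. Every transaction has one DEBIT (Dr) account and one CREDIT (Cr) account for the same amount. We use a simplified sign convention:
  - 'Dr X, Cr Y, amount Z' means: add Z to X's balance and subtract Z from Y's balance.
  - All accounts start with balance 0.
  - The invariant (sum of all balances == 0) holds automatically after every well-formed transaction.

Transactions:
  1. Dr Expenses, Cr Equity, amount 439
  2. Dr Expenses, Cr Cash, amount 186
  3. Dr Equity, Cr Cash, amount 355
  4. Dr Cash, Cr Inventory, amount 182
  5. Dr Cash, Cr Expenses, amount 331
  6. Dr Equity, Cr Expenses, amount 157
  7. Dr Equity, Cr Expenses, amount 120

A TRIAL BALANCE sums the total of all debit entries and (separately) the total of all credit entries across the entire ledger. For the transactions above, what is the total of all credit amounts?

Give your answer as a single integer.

Answer: 1770

Derivation:
Txn 1: credit+=439
Txn 2: credit+=186
Txn 3: credit+=355
Txn 4: credit+=182
Txn 5: credit+=331
Txn 6: credit+=157
Txn 7: credit+=120
Total credits = 1770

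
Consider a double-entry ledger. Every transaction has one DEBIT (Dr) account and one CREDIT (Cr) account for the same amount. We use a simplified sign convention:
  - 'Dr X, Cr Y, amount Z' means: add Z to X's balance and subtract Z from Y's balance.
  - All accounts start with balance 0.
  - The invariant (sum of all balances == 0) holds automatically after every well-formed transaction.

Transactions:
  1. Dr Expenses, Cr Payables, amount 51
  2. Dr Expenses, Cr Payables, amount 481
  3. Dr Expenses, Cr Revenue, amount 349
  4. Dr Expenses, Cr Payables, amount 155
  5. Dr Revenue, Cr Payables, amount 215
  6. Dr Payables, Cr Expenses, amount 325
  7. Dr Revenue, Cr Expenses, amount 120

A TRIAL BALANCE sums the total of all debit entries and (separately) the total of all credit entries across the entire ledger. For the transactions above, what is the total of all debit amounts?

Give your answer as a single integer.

Txn 1: debit+=51
Txn 2: debit+=481
Txn 3: debit+=349
Txn 4: debit+=155
Txn 5: debit+=215
Txn 6: debit+=325
Txn 7: debit+=120
Total debits = 1696

Answer: 1696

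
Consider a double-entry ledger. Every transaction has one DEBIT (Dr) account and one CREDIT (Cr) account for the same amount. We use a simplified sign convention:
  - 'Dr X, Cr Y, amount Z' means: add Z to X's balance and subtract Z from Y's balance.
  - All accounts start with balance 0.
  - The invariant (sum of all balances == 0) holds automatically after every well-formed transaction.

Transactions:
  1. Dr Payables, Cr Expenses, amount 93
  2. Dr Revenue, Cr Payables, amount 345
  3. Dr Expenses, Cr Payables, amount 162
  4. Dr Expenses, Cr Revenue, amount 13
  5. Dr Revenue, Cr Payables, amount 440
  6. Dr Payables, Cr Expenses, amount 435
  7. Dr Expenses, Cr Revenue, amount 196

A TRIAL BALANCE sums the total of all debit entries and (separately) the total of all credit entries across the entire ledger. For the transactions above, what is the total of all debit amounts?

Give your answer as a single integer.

Answer: 1684

Derivation:
Txn 1: debit+=93
Txn 2: debit+=345
Txn 3: debit+=162
Txn 4: debit+=13
Txn 5: debit+=440
Txn 6: debit+=435
Txn 7: debit+=196
Total debits = 1684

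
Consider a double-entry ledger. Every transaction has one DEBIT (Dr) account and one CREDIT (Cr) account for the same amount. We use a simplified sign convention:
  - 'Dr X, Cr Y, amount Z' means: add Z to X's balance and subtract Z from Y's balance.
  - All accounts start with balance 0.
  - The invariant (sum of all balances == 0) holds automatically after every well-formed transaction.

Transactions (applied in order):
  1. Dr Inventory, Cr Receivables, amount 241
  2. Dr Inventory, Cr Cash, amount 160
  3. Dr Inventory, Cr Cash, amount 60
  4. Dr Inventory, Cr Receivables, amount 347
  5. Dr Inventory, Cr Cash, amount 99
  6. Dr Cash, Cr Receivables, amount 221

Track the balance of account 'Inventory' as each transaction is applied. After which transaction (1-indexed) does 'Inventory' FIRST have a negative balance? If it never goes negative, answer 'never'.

After txn 1: Inventory=241
After txn 2: Inventory=401
After txn 3: Inventory=461
After txn 4: Inventory=808
After txn 5: Inventory=907
After txn 6: Inventory=907

Answer: never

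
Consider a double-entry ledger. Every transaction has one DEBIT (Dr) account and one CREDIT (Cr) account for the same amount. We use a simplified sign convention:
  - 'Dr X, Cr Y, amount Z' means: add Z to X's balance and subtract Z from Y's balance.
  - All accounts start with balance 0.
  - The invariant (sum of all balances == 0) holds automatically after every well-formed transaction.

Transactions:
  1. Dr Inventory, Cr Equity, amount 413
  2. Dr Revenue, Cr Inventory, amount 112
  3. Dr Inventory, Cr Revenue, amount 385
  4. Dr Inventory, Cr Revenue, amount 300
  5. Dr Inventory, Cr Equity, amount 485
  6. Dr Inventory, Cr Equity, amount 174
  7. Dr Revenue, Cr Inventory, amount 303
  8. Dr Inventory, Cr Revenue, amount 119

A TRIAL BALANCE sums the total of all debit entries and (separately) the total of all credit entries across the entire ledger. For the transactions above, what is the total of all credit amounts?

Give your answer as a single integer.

Txn 1: credit+=413
Txn 2: credit+=112
Txn 3: credit+=385
Txn 4: credit+=300
Txn 5: credit+=485
Txn 6: credit+=174
Txn 7: credit+=303
Txn 8: credit+=119
Total credits = 2291

Answer: 2291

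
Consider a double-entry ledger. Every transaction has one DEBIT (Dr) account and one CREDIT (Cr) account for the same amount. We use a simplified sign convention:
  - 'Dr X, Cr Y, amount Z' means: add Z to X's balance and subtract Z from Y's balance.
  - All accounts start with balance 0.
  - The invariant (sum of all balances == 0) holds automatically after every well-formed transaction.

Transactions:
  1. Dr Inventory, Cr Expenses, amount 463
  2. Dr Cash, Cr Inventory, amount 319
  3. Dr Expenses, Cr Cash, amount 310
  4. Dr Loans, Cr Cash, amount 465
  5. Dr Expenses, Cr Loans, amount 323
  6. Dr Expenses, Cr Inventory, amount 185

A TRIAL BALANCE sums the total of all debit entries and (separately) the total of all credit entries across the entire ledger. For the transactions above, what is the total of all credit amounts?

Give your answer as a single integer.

Answer: 2065

Derivation:
Txn 1: credit+=463
Txn 2: credit+=319
Txn 3: credit+=310
Txn 4: credit+=465
Txn 5: credit+=323
Txn 6: credit+=185
Total credits = 2065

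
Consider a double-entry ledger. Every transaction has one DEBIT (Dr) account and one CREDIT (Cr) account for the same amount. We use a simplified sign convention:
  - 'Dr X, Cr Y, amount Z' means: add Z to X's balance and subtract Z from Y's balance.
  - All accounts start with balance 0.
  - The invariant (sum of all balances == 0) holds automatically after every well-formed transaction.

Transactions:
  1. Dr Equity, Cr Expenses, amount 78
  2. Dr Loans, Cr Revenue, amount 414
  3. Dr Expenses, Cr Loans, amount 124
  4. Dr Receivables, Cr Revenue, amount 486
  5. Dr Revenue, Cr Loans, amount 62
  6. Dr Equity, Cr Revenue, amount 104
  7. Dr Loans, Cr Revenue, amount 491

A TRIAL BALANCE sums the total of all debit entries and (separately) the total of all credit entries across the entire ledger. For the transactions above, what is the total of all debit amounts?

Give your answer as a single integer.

Txn 1: debit+=78
Txn 2: debit+=414
Txn 3: debit+=124
Txn 4: debit+=486
Txn 5: debit+=62
Txn 6: debit+=104
Txn 7: debit+=491
Total debits = 1759

Answer: 1759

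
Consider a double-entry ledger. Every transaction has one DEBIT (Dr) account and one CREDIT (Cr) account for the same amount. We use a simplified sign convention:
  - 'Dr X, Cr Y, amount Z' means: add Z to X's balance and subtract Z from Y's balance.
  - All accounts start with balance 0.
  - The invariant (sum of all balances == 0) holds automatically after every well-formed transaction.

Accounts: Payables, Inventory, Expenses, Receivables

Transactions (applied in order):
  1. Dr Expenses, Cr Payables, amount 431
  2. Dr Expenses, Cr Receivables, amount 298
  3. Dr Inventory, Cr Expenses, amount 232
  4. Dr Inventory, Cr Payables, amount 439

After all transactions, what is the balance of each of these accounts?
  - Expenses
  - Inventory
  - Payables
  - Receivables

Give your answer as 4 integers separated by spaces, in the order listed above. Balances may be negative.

Answer: 497 671 -870 -298

Derivation:
After txn 1 (Dr Expenses, Cr Payables, amount 431): Expenses=431 Payables=-431
After txn 2 (Dr Expenses, Cr Receivables, amount 298): Expenses=729 Payables=-431 Receivables=-298
After txn 3 (Dr Inventory, Cr Expenses, amount 232): Expenses=497 Inventory=232 Payables=-431 Receivables=-298
After txn 4 (Dr Inventory, Cr Payables, amount 439): Expenses=497 Inventory=671 Payables=-870 Receivables=-298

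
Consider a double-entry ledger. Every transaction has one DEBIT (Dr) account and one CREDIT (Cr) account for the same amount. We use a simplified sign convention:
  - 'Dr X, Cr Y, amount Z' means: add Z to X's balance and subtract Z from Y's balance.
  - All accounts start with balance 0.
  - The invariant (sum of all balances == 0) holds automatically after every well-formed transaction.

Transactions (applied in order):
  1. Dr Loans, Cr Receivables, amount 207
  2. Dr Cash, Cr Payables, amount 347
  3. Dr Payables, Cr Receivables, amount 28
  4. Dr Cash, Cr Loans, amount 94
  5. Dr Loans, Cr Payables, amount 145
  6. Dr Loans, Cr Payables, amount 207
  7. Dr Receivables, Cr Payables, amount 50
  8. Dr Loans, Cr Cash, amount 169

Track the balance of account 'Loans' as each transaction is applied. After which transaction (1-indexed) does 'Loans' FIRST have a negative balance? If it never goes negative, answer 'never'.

Answer: never

Derivation:
After txn 1: Loans=207
After txn 2: Loans=207
After txn 3: Loans=207
After txn 4: Loans=113
After txn 5: Loans=258
After txn 6: Loans=465
After txn 7: Loans=465
After txn 8: Loans=634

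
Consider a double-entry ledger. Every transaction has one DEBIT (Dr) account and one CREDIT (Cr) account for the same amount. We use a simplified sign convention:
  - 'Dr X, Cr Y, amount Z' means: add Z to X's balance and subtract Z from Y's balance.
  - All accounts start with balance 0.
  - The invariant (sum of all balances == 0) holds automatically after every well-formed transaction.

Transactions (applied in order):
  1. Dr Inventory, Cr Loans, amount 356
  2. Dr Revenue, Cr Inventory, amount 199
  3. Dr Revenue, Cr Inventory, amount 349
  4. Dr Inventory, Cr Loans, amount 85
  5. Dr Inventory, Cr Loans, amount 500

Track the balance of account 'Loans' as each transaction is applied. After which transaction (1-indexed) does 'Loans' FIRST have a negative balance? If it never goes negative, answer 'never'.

After txn 1: Loans=-356

Answer: 1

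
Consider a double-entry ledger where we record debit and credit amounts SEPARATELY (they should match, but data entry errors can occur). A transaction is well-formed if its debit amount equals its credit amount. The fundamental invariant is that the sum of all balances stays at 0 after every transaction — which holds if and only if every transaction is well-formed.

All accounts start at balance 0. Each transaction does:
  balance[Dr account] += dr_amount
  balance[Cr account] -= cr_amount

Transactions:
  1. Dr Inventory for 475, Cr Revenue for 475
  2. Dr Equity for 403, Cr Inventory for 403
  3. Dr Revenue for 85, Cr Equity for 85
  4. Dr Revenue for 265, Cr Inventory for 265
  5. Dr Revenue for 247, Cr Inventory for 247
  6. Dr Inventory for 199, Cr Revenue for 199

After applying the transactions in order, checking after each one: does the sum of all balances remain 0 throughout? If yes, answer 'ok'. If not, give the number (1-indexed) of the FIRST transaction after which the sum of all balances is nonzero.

After txn 1: dr=475 cr=475 sum_balances=0
After txn 2: dr=403 cr=403 sum_balances=0
After txn 3: dr=85 cr=85 sum_balances=0
After txn 4: dr=265 cr=265 sum_balances=0
After txn 5: dr=247 cr=247 sum_balances=0
After txn 6: dr=199 cr=199 sum_balances=0

Answer: ok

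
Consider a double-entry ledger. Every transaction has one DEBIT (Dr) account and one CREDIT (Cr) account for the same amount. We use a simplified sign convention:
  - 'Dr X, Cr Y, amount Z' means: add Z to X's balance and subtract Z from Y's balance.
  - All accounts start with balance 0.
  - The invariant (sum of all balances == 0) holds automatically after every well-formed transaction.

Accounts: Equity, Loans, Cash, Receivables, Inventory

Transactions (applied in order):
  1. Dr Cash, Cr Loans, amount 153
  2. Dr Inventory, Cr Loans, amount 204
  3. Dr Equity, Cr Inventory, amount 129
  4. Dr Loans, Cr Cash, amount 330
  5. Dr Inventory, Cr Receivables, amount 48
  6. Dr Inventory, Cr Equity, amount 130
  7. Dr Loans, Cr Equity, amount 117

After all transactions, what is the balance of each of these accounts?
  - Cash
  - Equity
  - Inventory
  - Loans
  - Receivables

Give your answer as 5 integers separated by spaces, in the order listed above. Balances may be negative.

After txn 1 (Dr Cash, Cr Loans, amount 153): Cash=153 Loans=-153
After txn 2 (Dr Inventory, Cr Loans, amount 204): Cash=153 Inventory=204 Loans=-357
After txn 3 (Dr Equity, Cr Inventory, amount 129): Cash=153 Equity=129 Inventory=75 Loans=-357
After txn 4 (Dr Loans, Cr Cash, amount 330): Cash=-177 Equity=129 Inventory=75 Loans=-27
After txn 5 (Dr Inventory, Cr Receivables, amount 48): Cash=-177 Equity=129 Inventory=123 Loans=-27 Receivables=-48
After txn 6 (Dr Inventory, Cr Equity, amount 130): Cash=-177 Equity=-1 Inventory=253 Loans=-27 Receivables=-48
After txn 7 (Dr Loans, Cr Equity, amount 117): Cash=-177 Equity=-118 Inventory=253 Loans=90 Receivables=-48

Answer: -177 -118 253 90 -48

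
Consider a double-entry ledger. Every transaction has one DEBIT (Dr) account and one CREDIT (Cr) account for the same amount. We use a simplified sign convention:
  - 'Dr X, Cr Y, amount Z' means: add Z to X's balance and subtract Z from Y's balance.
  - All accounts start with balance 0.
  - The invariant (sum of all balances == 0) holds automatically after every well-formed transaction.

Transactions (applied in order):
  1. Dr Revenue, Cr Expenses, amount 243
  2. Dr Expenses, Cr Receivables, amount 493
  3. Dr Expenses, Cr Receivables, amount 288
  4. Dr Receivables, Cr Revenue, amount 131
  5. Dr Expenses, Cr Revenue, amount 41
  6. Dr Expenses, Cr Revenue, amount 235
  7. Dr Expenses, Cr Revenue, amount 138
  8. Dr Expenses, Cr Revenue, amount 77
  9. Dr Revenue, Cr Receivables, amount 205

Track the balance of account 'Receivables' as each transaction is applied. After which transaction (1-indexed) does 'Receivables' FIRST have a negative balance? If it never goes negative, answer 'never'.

After txn 1: Receivables=0
After txn 2: Receivables=-493

Answer: 2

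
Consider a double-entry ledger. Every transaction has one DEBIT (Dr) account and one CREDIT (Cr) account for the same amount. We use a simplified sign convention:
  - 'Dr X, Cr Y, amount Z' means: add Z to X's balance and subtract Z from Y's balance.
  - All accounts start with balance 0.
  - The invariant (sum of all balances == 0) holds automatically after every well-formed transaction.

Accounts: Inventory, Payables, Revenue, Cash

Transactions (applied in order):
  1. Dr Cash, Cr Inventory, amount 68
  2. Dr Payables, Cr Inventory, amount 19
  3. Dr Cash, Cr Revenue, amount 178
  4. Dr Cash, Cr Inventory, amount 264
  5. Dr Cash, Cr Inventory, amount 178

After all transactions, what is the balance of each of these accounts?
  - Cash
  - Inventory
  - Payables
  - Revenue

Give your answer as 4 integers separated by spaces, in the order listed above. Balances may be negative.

Answer: 688 -529 19 -178

Derivation:
After txn 1 (Dr Cash, Cr Inventory, amount 68): Cash=68 Inventory=-68
After txn 2 (Dr Payables, Cr Inventory, amount 19): Cash=68 Inventory=-87 Payables=19
After txn 3 (Dr Cash, Cr Revenue, amount 178): Cash=246 Inventory=-87 Payables=19 Revenue=-178
After txn 4 (Dr Cash, Cr Inventory, amount 264): Cash=510 Inventory=-351 Payables=19 Revenue=-178
After txn 5 (Dr Cash, Cr Inventory, amount 178): Cash=688 Inventory=-529 Payables=19 Revenue=-178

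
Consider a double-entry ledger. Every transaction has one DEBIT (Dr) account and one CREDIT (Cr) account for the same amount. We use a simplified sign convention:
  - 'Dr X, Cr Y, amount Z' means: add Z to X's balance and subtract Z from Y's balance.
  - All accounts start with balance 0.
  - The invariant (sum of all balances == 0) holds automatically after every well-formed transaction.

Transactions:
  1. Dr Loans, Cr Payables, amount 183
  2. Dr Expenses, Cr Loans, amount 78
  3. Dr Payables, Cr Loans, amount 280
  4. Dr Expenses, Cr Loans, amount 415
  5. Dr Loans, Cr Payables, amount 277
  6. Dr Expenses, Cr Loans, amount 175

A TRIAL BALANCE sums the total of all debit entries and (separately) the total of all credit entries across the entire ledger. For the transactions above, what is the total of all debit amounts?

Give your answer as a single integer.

Answer: 1408

Derivation:
Txn 1: debit+=183
Txn 2: debit+=78
Txn 3: debit+=280
Txn 4: debit+=415
Txn 5: debit+=277
Txn 6: debit+=175
Total debits = 1408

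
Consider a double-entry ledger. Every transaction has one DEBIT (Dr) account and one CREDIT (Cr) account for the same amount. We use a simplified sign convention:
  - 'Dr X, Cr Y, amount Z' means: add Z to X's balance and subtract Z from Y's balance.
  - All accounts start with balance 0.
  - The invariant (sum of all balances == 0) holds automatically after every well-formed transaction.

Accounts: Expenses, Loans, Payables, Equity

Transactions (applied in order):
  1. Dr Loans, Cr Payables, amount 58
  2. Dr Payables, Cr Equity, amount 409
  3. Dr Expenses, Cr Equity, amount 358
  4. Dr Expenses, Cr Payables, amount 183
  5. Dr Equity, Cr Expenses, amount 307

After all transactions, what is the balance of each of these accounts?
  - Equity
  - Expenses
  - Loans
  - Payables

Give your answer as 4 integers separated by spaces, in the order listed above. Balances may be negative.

Answer: -460 234 58 168

Derivation:
After txn 1 (Dr Loans, Cr Payables, amount 58): Loans=58 Payables=-58
After txn 2 (Dr Payables, Cr Equity, amount 409): Equity=-409 Loans=58 Payables=351
After txn 3 (Dr Expenses, Cr Equity, amount 358): Equity=-767 Expenses=358 Loans=58 Payables=351
After txn 4 (Dr Expenses, Cr Payables, amount 183): Equity=-767 Expenses=541 Loans=58 Payables=168
After txn 5 (Dr Equity, Cr Expenses, amount 307): Equity=-460 Expenses=234 Loans=58 Payables=168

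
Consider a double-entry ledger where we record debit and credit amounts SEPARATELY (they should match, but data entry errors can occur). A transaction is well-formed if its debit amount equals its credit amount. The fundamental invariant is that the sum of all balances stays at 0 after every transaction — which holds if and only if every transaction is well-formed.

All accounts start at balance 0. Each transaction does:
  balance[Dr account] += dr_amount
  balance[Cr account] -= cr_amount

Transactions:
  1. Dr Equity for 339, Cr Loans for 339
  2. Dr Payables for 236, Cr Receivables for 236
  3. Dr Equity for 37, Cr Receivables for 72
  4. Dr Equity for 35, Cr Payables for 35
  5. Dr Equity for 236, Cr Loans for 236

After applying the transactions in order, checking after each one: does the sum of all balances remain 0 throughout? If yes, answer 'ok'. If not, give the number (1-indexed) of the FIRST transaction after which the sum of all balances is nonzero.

After txn 1: dr=339 cr=339 sum_balances=0
After txn 2: dr=236 cr=236 sum_balances=0
After txn 3: dr=37 cr=72 sum_balances=-35
After txn 4: dr=35 cr=35 sum_balances=-35
After txn 5: dr=236 cr=236 sum_balances=-35

Answer: 3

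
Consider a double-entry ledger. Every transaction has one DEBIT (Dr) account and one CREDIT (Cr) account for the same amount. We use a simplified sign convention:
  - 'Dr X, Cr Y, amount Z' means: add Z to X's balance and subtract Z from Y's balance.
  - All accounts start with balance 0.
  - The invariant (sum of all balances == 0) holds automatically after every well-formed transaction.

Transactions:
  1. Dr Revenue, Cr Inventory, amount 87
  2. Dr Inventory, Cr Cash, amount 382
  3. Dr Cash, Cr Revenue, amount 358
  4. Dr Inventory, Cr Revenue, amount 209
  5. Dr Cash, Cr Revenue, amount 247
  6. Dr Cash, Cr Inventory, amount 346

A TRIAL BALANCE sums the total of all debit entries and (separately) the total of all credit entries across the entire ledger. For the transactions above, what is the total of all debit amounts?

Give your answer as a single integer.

Txn 1: debit+=87
Txn 2: debit+=382
Txn 3: debit+=358
Txn 4: debit+=209
Txn 5: debit+=247
Txn 6: debit+=346
Total debits = 1629

Answer: 1629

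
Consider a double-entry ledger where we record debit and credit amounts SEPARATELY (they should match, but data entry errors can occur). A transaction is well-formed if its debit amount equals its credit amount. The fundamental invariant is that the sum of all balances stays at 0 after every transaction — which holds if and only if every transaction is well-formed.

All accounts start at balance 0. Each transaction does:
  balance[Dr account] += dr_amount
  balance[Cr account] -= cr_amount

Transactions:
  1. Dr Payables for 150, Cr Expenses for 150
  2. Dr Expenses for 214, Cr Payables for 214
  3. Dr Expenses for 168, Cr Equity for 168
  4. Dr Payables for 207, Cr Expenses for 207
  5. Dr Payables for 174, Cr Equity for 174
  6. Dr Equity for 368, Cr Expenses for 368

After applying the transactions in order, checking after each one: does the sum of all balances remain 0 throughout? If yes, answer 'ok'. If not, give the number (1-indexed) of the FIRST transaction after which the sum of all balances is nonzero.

Answer: ok

Derivation:
After txn 1: dr=150 cr=150 sum_balances=0
After txn 2: dr=214 cr=214 sum_balances=0
After txn 3: dr=168 cr=168 sum_balances=0
After txn 4: dr=207 cr=207 sum_balances=0
After txn 5: dr=174 cr=174 sum_balances=0
After txn 6: dr=368 cr=368 sum_balances=0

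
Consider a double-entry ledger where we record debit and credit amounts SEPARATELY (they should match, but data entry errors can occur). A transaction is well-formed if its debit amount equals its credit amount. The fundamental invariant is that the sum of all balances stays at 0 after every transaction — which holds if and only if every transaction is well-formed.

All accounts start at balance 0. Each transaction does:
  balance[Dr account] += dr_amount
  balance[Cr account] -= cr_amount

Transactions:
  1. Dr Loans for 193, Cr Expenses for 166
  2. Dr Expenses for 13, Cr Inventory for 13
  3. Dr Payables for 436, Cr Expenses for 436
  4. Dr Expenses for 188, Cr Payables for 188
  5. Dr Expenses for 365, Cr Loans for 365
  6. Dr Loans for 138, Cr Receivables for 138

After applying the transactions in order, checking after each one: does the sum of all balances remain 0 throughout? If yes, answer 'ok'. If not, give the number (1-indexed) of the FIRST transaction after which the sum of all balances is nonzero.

After txn 1: dr=193 cr=166 sum_balances=27
After txn 2: dr=13 cr=13 sum_balances=27
After txn 3: dr=436 cr=436 sum_balances=27
After txn 4: dr=188 cr=188 sum_balances=27
After txn 5: dr=365 cr=365 sum_balances=27
After txn 6: dr=138 cr=138 sum_balances=27

Answer: 1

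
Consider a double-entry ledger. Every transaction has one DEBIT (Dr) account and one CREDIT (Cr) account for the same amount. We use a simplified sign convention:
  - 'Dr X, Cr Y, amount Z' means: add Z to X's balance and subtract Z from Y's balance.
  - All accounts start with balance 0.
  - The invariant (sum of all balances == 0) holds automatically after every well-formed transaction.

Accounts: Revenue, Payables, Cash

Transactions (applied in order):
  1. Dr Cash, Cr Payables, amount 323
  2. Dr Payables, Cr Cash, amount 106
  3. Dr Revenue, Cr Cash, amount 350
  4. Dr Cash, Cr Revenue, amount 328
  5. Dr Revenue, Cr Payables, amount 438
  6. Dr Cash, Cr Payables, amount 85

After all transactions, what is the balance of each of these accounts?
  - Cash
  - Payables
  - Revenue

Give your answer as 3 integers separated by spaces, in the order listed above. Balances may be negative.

Answer: 280 -740 460

Derivation:
After txn 1 (Dr Cash, Cr Payables, amount 323): Cash=323 Payables=-323
After txn 2 (Dr Payables, Cr Cash, amount 106): Cash=217 Payables=-217
After txn 3 (Dr Revenue, Cr Cash, amount 350): Cash=-133 Payables=-217 Revenue=350
After txn 4 (Dr Cash, Cr Revenue, amount 328): Cash=195 Payables=-217 Revenue=22
After txn 5 (Dr Revenue, Cr Payables, amount 438): Cash=195 Payables=-655 Revenue=460
After txn 6 (Dr Cash, Cr Payables, amount 85): Cash=280 Payables=-740 Revenue=460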